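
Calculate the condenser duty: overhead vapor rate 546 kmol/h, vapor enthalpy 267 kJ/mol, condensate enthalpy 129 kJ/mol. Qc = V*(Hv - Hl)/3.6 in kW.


Qc = 546 * (267 - 129) / 3.6 = 546 * 138 / 3.6 = 20930

20930 kW


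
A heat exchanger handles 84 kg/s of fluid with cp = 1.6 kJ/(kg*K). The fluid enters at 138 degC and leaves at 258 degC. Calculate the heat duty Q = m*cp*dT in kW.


Q = m_dot * cp * delta_T
delta_T = 258 - 138 = 120 K
Q = 84 * 1.6 * 120
= 134.4 * 120
= 16128 kW

16128 kW


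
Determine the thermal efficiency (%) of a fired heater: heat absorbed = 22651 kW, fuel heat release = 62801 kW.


Furnace efficiency = Q_absorbed / Q_fuel * 100
= 22651 / 62801 * 100 = 36.07

36.07 %


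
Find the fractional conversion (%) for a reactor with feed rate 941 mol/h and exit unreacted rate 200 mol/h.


X = (F_in - F_out) / F_in * 100
Moles reacted = 941 - 200 = 741
X = 741 / 941 * 100
= 0.7875 * 100
= 78.75 %

78.75 %


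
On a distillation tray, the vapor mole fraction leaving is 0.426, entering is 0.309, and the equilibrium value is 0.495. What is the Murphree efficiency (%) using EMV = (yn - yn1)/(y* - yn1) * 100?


Murphree vapor efficiency: EMV = (y_n - y_(n-1)) / (y*_n - y_(n-1)) * 100
EMV = (0.426 - 0.309) / (0.495 - 0.309) * 100 = 0.117 / 0.186 * 100 = 62.90

62.90 %


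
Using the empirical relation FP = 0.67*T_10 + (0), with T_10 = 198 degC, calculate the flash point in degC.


FP = 0.67 * 198 + (0) = 132.66

132.66 degC


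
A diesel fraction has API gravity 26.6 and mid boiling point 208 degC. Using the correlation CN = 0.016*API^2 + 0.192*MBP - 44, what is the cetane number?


CN = 0.016 * 26.6^2 + 0.192 * 208 - 44
CN = 11.32096 + 39.936 - 44 = 7.25696

7.25696


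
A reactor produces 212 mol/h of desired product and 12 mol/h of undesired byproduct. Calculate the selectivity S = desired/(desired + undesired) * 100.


Selectivity = desired / (desired + undesired) * 100
Total products = 212 + 12 = 224 mol/h
S = 212 / 224 * 100
= 0.9464 * 100
= 94.64 %

94.64 %


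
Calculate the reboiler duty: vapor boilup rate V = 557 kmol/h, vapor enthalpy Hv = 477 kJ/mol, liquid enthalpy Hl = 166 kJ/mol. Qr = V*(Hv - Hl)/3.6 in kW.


Qr = 557 * (477 - 166) / 3.6 = 557 * 311 / 3.6 = 48120

48120 kW


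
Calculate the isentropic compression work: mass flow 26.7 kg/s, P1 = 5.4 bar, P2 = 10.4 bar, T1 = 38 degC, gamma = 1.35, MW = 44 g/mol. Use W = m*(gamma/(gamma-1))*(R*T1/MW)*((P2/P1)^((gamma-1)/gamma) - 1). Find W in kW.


Isentropic work: W = m*(gamma/(gamma-1))*(R*T1/MW)*((P2/P1)^((gamma-1)/gamma) - 1)
T1 = 38 + 273.15 = 311.15 K
Pressure ratio = 10.4 / 5.4 = 1.92593
Exponent = (1.35 - 1)/1.35 = 0.259259
(P2/P1)^exp - 1 = 1.92593^0.259259 - 1 = 0.185211
W = 26.7 * 1.35 / 0.35 * 8.314 * 311.15 / 44 * 0.185211 = 1121

1121 kW


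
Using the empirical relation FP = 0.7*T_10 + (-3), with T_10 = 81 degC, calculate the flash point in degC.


FP = 0.7 * 81 + (-3) = 53.7

53.7 degC


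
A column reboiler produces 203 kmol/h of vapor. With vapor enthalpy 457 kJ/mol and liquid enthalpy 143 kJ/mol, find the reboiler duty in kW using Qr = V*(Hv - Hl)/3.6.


Qr = 203 * (457 - 143) / 3.6 = 203 * 314 / 3.6 = 17710

17710 kW


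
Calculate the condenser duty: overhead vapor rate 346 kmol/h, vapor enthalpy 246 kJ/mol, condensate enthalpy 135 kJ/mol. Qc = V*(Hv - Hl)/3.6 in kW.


Qc = 346 * (246 - 135) / 3.6 = 346 * 111 / 3.6 = 10670

10670 kW


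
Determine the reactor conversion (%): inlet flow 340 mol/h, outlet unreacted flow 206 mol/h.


X = (F_in - F_out) / F_in * 100
Moles reacted = 340 - 206 = 134
X = 134 / 340 * 100
= 0.3941 * 100
= 39.41 %

39.41 %


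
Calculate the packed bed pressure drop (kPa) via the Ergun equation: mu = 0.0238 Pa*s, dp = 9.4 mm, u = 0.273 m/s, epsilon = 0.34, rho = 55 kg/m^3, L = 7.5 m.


dp = 9.4 mm = 0.0094 m
Viscous term = 150*0.0238*0.273*(1-0.34)^2 / (0.0094^2*0.34^3) = 122244
Inertial term = 1.75*55*0.273^2*(1-0.34) / (0.0094*0.34^3) = 12814.6
dP/L = 122244 + 12814.6 = 135059 Pa/m
dP = 135059 * 7.5 / 1000 = 1013 kPa

1013 kPa


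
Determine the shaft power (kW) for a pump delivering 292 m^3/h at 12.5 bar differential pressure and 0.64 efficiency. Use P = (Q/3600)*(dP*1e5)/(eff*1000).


Q = 292 / 3600 = 0.0811111 m^3/s
P = 0.0811111 * (12.5 * 1e5) / 0.64 / 1000 = 158.4

158.4 kW


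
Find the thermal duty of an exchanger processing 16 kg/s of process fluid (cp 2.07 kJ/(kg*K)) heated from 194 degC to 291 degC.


Q = m_dot * cp * delta_T
delta_T = 291 - 194 = 97 K
Q = 16 * 2.07 * 97
= 33.12 * 97
= 3212.64 kW

3212.64 kW


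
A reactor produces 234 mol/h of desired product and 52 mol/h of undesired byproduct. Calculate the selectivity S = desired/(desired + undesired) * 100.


Selectivity = desired / (desired + undesired) * 100
Total products = 234 + 52 = 286 mol/h
S = 234 / 286 * 100
= 0.8182 * 100
= 81.82 %

81.82 %


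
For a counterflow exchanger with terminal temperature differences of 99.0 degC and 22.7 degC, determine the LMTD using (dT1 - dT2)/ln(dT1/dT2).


LMTD = (dT1 - dT2) / ln(dT1/dT2)
= (99.0 - 22.7) / ln(99.0 / 22.7) = 76.3 / 1.47275 = 51.81

51.81 degC


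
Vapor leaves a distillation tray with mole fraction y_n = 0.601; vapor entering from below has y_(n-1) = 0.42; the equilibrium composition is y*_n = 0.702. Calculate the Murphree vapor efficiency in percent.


Murphree vapor efficiency: EMV = (y_n - y_(n-1)) / (y*_n - y_(n-1)) * 100
EMV = (0.601 - 0.42) / (0.702 - 0.42) * 100 = 0.181 / 0.282 * 100 = 64.18

64.18 %


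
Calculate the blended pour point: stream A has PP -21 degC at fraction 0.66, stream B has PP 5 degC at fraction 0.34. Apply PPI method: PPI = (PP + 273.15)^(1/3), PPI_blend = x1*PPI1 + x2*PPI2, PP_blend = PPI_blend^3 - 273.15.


PPI_1 = (-21 + 273.15)^(1/3) = 6.317613
PPI_2 = (5 + 273.15)^(1/3) = 6.527693
PPI_blend = 0.66 * 6.317613 + 0.34 * 6.527693 = 6.38904
PP_blend = 6.38904^3 - 273.15 = 260.7995 - 273.15 = -12.35

-12.35 degC


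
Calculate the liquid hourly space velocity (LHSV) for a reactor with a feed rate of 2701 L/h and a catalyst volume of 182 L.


LHSV = volumetric feed rate / catalyst volume
= 2701 L/h / 182 L
= 14.84 h^-1

14.84 h^-1


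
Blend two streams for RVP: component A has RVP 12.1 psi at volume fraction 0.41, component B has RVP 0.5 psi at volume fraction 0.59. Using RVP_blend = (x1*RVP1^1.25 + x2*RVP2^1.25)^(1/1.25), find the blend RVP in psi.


Chevron index: RVP_blend = (sum xi*RVPi^1.25)^(1/1.25)
RVP^1.25 terms: 0.41 * 12.1^1.25 + 0.59 * 0.5^1.25 = 9.5007
RVP_blend = 9.5007^(1/1.25) = 6.056

6.056 psi


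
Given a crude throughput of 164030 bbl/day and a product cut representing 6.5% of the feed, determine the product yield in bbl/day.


Crude throughput = 164030 bbl/day
Fraction yield = 6.5%
yield = throughput * fraction / 100
yield = 164030 * 6.5 / 100 = 10661.95

10661.95 bbl/day


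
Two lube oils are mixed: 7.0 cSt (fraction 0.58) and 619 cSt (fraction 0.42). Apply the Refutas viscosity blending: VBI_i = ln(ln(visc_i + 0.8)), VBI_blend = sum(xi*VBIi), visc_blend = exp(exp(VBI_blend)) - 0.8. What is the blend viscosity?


Refutas method: VBN_i = 14.534*ln(ln(visc_i + 0.8)) + 10.975, blended linearly by mass fraction; since VBN is linear in VBI_i = ln(ln(visc_i + 0.8)) and the fractions sum to 1, blend VBI directly: visc = exp(exp(VBI_blend)) - 0.8
VBI_1 = ln(ln(7.0 + 0.8)) = 0.719849
VBI_2 = ln(ln(619 + 0.8)) = 1.86088
VBI_blend = 0.58 * 0.719849 + 0.42 * 1.86088 = 1.19908
visc_blend = exp(exp(1.19908)) - 0.8 = 26.78

26.78 cSt


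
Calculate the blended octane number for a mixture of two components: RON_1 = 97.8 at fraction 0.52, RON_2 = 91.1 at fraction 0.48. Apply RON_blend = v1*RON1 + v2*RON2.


Linear blending: RON_blend = sum(vi * RONi)
Contribution 1: 0.52 * 97.8 = 50.856
Contribution 2: 0.48 * 91.1 = 43.728
RON_blend = 50.856 + 43.728 = 94.584

94.584


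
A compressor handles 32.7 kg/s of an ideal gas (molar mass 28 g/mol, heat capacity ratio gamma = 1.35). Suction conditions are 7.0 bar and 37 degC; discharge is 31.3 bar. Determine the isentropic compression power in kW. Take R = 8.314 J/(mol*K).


Isentropic work: W = m*(gamma/(gamma-1))*(R*T1/MW)*((P2/P1)^((gamma-1)/gamma) - 1)
T1 = 37 + 273.15 = 310.15 K
Pressure ratio = 31.3 / 7.0 = 4.47143
Exponent = (1.35 - 1)/1.35 = 0.259259
(P2/P1)^exp - 1 = 4.47143^0.259259 - 1 = 0.474464
W = 32.7 * 1.35 / 0.35 * 8.314 * 310.15 / 28 * 0.474464 = 5511

5511 kW


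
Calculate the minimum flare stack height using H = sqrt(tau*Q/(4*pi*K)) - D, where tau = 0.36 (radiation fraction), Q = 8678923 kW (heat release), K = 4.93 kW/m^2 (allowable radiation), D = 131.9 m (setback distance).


tau*Q/(4*pi*K) = 0.36 * 8678923 / (4 * pi * 4.93) = 50432.6
sqrt(50432.6) = 224.572
H = 224.572 - 131.9 = 92.67

92.67 m


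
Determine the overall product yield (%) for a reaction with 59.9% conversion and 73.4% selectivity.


Overall yield = conversion (%) * selectivity (%) / 100
Conversion = 59.9%, Selectivity = 73.4%
Y = 59.9 * 73.4 / 100
= 43.9666 %

43.9666 %


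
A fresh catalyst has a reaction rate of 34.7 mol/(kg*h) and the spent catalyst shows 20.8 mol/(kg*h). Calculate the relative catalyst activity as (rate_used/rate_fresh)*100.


Activity (%) = (rate_used / rate_fresh) * 100
rate_used = 20.8, rate_fresh = 34.7
= (20.8 / 34.7) * 100
= 0.5994 * 100 = 59.94

59.94 %


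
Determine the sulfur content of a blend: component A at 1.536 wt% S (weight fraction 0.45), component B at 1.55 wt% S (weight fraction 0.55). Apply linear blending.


Linear sulfur blending: S_blend = x1*S1 + x2*S2
Contribution 1: 0.45 * 1.536 = 0.6912 wt%
Contribution 2: 0.55 * 1.55 = 0.8525 wt%
S_blend = 0.6912 + 0.8525 = 1.5437

1.5437 wt%


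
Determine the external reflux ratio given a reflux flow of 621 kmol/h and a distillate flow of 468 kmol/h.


Reflux ratio definition: R = L / D (liquid returned / distillate withdrawn)
L = 621 kmol/h, D = 468 kmol/h
R = 621 / 468 = 1.327

1.327


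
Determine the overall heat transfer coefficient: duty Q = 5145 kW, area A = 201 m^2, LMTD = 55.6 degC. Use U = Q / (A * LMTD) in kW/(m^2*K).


From Q = U*A*LMTD, U = Q / (A * LMTD)
U = 5145 / (201 * 55.6) = 5145 / 11175.6 = 0.4604

0.4604 kW/(m^2*K)


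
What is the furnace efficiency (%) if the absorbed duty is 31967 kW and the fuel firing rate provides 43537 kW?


Furnace efficiency = Q_absorbed / Q_fuel * 100
= 31967 / 43537 * 100 = 73.42

73.42 %


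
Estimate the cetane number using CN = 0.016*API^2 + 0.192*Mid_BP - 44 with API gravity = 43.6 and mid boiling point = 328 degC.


CN = 0.016 * 43.6^2 + 0.192 * 328 - 44
CN = 30.41536 + 62.976 - 44 = 49.39136

49.39136


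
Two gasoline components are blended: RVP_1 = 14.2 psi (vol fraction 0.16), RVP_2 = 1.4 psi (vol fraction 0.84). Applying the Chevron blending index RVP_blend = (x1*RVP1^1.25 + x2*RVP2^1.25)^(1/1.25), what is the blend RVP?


Chevron index: RVP_blend = (sum xi*RVPi^1.25)^(1/1.25)
RVP^1.25 terms: 0.16 * 14.2^1.25 + 0.84 * 1.4^1.25 = 5.68963
RVP_blend = 5.68963^(1/1.25) = 4.019

4.019 psi


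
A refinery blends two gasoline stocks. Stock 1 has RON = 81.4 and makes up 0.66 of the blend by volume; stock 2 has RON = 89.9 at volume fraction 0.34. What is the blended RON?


Linear blending: RON_blend = sum(vi * RONi)
Contribution 1: 0.66 * 81.4 = 53.724
Contribution 2: 0.34 * 89.9 = 30.566
RON_blend = 53.724 + 30.566 = 84.29

84.29


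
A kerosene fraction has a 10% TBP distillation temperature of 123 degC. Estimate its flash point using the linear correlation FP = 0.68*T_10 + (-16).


FP = 0.68 * 123 + (-16) = 67.64

67.64 degC


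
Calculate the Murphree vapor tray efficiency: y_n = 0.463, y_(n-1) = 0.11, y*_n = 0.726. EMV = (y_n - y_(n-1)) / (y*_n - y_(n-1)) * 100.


Murphree vapor efficiency: EMV = (y_n - y_(n-1)) / (y*_n - y_(n-1)) * 100
EMV = (0.463 - 0.11) / (0.726 - 0.11) * 100 = 0.353 / 0.616 * 100 = 57.31

57.31 %


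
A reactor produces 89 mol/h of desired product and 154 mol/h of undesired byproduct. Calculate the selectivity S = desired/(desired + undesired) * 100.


Selectivity = desired / (desired + undesired) * 100
Total products = 89 + 154 = 243 mol/h
S = 89 / 243 * 100
= 0.3663 * 100
= 36.63 %

36.63 %


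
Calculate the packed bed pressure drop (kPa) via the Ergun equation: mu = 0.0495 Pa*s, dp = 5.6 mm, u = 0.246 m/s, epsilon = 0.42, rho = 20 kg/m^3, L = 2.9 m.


dp = 5.6 mm = 0.0056 m
Viscous term = 150*0.0495*0.246*(1-0.42)^2 / (0.0056^2*0.42^3) = 264462
Inertial term = 1.75*20*0.246^2*(1-0.42) / (0.0056*0.42^3) = 2960.95
dP/L = 264462 + 2960.95 = 267423 Pa/m
dP = 267423 * 2.9 / 1000 = 775.5 kPa

775.5 kPa


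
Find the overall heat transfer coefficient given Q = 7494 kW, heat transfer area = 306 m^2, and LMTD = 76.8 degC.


From Q = U*A*LMTD, U = Q / (A * LMTD)
U = 7494 / (306 * 76.8) = 7494 / 23500.8 = 0.3189

0.3189 kW/(m^2*K)


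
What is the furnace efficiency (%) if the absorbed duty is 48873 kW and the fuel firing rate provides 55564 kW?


Furnace efficiency = Q_absorbed / Q_fuel * 100
= 48873 / 55564 * 100 = 87.96

87.96 %


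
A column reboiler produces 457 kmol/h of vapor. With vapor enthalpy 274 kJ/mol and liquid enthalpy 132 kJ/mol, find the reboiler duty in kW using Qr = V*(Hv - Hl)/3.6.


Qr = 457 * (274 - 132) / 3.6 = 457 * 142 / 3.6 = 18030

18030 kW


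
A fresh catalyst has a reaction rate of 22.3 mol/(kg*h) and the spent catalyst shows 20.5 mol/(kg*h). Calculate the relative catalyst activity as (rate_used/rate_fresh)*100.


Activity (%) = (rate_used / rate_fresh) * 100
rate_used = 20.5, rate_fresh = 22.3
= (20.5 / 22.3) * 100
= 0.9193 * 100 = 91.93

91.93 %


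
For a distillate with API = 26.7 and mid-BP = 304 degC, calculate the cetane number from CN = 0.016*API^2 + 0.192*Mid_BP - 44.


CN = 0.016 * 26.7^2 + 0.192 * 304 - 44
CN = 11.40624 + 58.368 - 44 = 25.77424

25.77424


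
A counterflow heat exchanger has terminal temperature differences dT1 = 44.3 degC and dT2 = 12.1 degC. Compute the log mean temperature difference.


LMTD = (dT1 - dT2) / ln(dT1/dT2)
= (44.3 - 12.1) / ln(44.3 / 12.1) = 32.2 / 1.29778 = 24.81

24.81 degC


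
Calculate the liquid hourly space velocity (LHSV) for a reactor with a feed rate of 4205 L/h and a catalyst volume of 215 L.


LHSV = volumetric feed rate / catalyst volume
= 4205 L/h / 215 L
= 19.56 h^-1

19.56 h^-1


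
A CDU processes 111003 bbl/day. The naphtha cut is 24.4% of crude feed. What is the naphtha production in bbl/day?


Crude throughput = 111003 bbl/day
Fraction yield = 24.4%
yield = throughput * fraction / 100
yield = 111003 * 24.4 / 100 = 27084.732

27084.732 bbl/day


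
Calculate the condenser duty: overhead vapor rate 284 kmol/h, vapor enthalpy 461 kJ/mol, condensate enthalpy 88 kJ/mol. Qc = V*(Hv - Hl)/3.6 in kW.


Qc = 284 * (461 - 88) / 3.6 = 284 * 373 / 3.6 = 29430

29430 kW


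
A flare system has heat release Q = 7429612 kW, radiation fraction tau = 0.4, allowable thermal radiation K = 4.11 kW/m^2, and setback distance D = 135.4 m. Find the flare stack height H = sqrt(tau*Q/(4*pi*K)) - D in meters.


tau*Q/(4*pi*K) = 0.4 * 7429612 / (4 * pi * 4.11) = 57540.6
sqrt(57540.6) = 239.876
H = 239.876 - 135.4 = 104.5

104.5 m


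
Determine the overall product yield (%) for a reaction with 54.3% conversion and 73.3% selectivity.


Overall yield = conversion (%) * selectivity (%) / 100
Conversion = 54.3%, Selectivity = 73.3%
Y = 54.3 * 73.3 / 100
= 39.8019 %

39.8019 %


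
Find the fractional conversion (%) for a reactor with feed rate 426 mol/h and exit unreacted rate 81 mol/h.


X = (F_in - F_out) / F_in * 100
Moles reacted = 426 - 81 = 345
X = 345 / 426 * 100
= 0.8099 * 100
= 80.99 %

80.99 %


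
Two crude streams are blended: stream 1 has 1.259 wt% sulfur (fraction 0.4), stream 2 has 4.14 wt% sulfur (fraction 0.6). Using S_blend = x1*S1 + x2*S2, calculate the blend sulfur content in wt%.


Linear sulfur blending: S_blend = x1*S1 + x2*S2
Contribution 1: 0.4 * 1.259 = 0.5036 wt%
Contribution 2: 0.6 * 4.14 = 2.484 wt%
S_blend = 0.5036 + 2.484 = 2.9876

2.9876 wt%


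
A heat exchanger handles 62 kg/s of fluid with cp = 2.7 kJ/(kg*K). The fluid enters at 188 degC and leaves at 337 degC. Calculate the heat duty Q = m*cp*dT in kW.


Q = m_dot * cp * delta_T
delta_T = 337 - 188 = 149 K
Q = 62 * 2.7 * 149
= 167.4 * 149
= 24942.6 kW

24942.6 kW


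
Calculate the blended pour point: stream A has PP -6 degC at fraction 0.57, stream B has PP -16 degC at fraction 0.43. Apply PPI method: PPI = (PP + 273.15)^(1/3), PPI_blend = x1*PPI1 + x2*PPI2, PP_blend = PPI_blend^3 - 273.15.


PPI_1 = (-6 + 273.15)^(1/3) = 6.440482
PPI_2 = (-16 + 273.15)^(1/3) = 6.359098
PPI_blend = 0.57 * 6.440482 + 0.43 * 6.359098 = 6.405487
PP_blend = 6.405487^3 - 273.15 = 262.8188 - 273.15 = -10.33

-10.33 degC


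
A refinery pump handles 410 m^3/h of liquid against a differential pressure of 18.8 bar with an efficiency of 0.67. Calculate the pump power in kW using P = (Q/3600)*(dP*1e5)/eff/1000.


Q = 410 / 3600 = 0.113889 m^3/s
P = 0.113889 * (18.8 * 1e5) / 0.67 / 1000 = 319.6

319.6 kW


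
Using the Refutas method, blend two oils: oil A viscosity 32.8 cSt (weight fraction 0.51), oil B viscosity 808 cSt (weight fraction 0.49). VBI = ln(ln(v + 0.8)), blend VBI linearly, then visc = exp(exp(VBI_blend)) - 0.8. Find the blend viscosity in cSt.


Refutas method: VBN_i = 14.534*ln(ln(visc_i + 0.8)) + 10.975, blended linearly by mass fraction; since VBN is linear in VBI_i = ln(ln(visc_i + 0.8)) and the fractions sum to 1, blend VBI directly: visc = exp(exp(VBI_blend)) - 0.8
VBI_1 = ln(ln(32.8 + 0.8)) = 1.2569
VBI_2 = ln(ln(808 + 0.8)) = 1.90144
VBI_blend = 0.51 * 1.2569 + 0.49 * 1.90144 = 1.57272
visc_blend = exp(exp(1.57272)) - 0.8 = 123.1

123.1 cSt


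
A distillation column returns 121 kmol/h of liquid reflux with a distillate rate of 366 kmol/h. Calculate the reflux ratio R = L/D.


Reflux ratio definition: R = L / D (liquid returned / distillate withdrawn)
L = 121 kmol/h, D = 366 kmol/h
R = 121 / 366 = 0.3306

0.3306


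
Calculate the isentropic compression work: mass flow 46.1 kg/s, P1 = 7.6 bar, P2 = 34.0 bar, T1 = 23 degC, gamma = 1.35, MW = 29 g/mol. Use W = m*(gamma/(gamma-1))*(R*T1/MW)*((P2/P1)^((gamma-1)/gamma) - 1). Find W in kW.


Isentropic work: W = m*(gamma/(gamma-1))*(R*T1/MW)*((P2/P1)^((gamma-1)/gamma) - 1)
T1 = 23 + 273.15 = 296.15 K
Pressure ratio = 34.0 / 7.6 = 4.47368
Exponent = (1.35 - 1)/1.35 = 0.259259
(P2/P1)^exp - 1 = 4.47368^0.259259 - 1 = 0.474656
W = 46.1 * 1.35 / 0.35 * 8.314 * 296.15 / 29 * 0.474656 = 7166

7166 kW


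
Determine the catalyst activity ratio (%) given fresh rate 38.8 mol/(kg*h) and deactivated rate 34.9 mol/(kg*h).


Activity (%) = (rate_used / rate_fresh) * 100
rate_used = 34.9, rate_fresh = 38.8
= (34.9 / 38.8) * 100
= 0.8995 * 100 = 89.95

89.95 %


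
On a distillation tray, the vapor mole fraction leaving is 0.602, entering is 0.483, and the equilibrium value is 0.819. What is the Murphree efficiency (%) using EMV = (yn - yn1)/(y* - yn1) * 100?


Murphree vapor efficiency: EMV = (y_n - y_(n-1)) / (y*_n - y_(n-1)) * 100
EMV = (0.602 - 0.483) / (0.819 - 0.483) * 100 = 0.119 / 0.336 * 100 = 35.42

35.42 %


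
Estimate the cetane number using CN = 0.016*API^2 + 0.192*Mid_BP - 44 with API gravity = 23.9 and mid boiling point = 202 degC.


CN = 0.016 * 23.9^2 + 0.192 * 202 - 44
CN = 9.13936 + 38.784 - 44 = 3.92336

3.92336


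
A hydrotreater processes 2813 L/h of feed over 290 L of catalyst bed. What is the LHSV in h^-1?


LHSV = volumetric feed rate / catalyst volume
= 2813 L/h / 290 L
= 9.700 h^-1

9.700 h^-1


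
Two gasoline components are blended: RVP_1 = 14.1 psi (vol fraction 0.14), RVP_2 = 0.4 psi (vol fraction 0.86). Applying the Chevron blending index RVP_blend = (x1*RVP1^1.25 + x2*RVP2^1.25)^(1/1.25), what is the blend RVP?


Chevron index: RVP_blend = (sum xi*RVPi^1.25)^(1/1.25)
RVP^1.25 terms: 0.14 * 14.1^1.25 + 0.86 * 0.4^1.25 = 4.09875
RVP_blend = 4.09875^(1/1.25) = 3.091

3.091 psi


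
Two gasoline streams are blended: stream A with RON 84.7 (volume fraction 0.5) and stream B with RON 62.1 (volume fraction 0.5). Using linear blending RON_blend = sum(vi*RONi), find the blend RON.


Linear blending: RON_blend = sum(vi * RONi)
Contribution 1: 0.5 * 84.7 = 42.35
Contribution 2: 0.5 * 62.1 = 31.05
RON_blend = 42.35 + 31.05 = 73.4

73.4


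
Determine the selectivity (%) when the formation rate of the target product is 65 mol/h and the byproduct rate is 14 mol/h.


Selectivity = desired / (desired + undesired) * 100
Total products = 65 + 14 = 79 mol/h
S = 65 / 79 * 100
= 0.8228 * 100
= 82.28 %

82.28 %


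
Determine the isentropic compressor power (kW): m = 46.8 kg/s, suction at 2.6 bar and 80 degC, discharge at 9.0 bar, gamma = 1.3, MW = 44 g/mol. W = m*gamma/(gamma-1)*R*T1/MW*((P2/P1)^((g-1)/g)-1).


Isentropic work: W = m*(gamma/(gamma-1))*(R*T1/MW)*((P2/P1)^((gamma-1)/gamma) - 1)
T1 = 80 + 273.15 = 353.15 K
Pressure ratio = 9.0 / 2.6 = 3.46154
Exponent = (1.3 - 1)/1.3 = 0.230769
(P2/P1)^exp - 1 = 3.46154^0.230769 - 1 = 0.331823
W = 46.8 * 1.3 / 0.3 * 8.314 * 353.15 / 44 * 0.331823 = 4490

4490 kW


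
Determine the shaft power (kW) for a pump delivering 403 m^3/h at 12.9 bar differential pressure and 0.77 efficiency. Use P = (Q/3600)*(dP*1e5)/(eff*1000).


Q = 403 / 3600 = 0.111944 m^3/s
P = 0.111944 * (12.9 * 1e5) / 0.77 / 1000 = 187.5

187.5 kW


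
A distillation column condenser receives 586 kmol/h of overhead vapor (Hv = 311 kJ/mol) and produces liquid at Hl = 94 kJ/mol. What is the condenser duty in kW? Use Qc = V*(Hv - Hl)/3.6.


Qc = 586 * (311 - 94) / 3.6 = 586 * 217 / 3.6 = 35320

35320 kW


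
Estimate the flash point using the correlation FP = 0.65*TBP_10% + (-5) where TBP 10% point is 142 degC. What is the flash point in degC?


FP = 0.65 * 142 + (-5) = 87.3

87.3 degC


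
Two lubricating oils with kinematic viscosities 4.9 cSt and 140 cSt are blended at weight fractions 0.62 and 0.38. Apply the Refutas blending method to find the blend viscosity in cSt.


Refutas method: VBN_i = 14.534*ln(ln(visc_i + 0.8)) + 10.975, blended linearly by mass fraction; since VBN is linear in VBI_i = ln(ln(visc_i + 0.8)) and the fractions sum to 1, blend VBI directly: visc = exp(exp(VBI_blend)) - 0.8
VBI_1 = ln(ln(4.9 + 0.8)) = 0.554153
VBI_2 = ln(ln(140 + 0.8)) = 1.59885
VBI_blend = 0.62 * 0.554153 + 0.38 * 1.59885 = 0.951138
visc_blend = exp(exp(0.951138)) - 0.8 = 12.51

12.51 cSt


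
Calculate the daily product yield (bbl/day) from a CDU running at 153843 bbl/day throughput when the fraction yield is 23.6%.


Crude throughput = 153843 bbl/day
Fraction yield = 23.6%
yield = throughput * fraction / 100
yield = 153843 * 23.6 / 100 = 36306.948

36306.948 bbl/day


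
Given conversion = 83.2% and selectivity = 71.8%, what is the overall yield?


Overall yield = conversion (%) * selectivity (%) / 100
Conversion = 83.2%, Selectivity = 71.8%
Y = 83.2 * 71.8 / 100
= 59.7376 %

59.7376 %


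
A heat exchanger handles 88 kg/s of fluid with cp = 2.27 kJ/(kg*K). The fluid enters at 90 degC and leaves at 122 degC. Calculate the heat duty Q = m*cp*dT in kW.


Q = m_dot * cp * delta_T
delta_T = 122 - 90 = 32 K
Q = 88 * 2.27 * 32
= 199.76 * 32
= 6392.32 kW

6392.32 kW


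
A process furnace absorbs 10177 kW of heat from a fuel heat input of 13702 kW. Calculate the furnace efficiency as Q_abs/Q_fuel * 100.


Furnace efficiency = Q_absorbed / Q_fuel * 100
= 10177 / 13702 * 100 = 74.27

74.27 %


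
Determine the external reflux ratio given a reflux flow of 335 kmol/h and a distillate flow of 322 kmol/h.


Reflux ratio definition: R = L / D (liquid returned / distillate withdrawn)
L = 335 kmol/h, D = 322 kmol/h
R = 335 / 322 = 1.040

1.040


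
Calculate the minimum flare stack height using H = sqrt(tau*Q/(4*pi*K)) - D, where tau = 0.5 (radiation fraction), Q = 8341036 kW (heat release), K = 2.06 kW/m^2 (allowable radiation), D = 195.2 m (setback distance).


tau*Q/(4*pi*K) = 0.5 * 8341036 / (4 * pi * 2.06) = 161106
sqrt(161106) = 401.38
H = 401.38 - 195.2 = 206.2

206.2 m


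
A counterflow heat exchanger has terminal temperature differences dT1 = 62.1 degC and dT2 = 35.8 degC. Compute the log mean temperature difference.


LMTD = (dT1 - dT2) / ln(dT1/dT2)
= (62.1 - 35.8) / ln(62.1 / 35.8) = 26.3 / 0.550798 = 47.75

47.75 degC


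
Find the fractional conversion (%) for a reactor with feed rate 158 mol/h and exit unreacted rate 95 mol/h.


X = (F_in - F_out) / F_in * 100
Moles reacted = 158 - 95 = 63
X = 63 / 158 * 100
= 0.3987 * 100
= 39.87 %

39.87 %


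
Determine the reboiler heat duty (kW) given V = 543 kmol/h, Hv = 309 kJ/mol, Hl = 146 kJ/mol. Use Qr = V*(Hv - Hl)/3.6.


Qr = 543 * (309 - 146) / 3.6 = 543 * 163 / 3.6 = 24590

24590 kW


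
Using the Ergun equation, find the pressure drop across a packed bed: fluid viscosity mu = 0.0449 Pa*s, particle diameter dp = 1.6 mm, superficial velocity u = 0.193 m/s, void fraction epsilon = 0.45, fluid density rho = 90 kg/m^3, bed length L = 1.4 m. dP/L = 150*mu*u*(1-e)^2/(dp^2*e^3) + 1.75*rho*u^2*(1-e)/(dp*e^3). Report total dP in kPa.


dp = 1.6 mm = 0.0016 m
Viscous term = 150*0.0449*0.193*(1-0.45)^2 / (0.0016^2*0.45^3) = 1685550
Inertial term = 1.75*90*0.193^2*(1-0.45) / (0.0016*0.45^3) = 22131
dP/L = 1685550 + 22131 = 1707680 Pa/m
dP = 1707680 * 1.4 / 1000 = 2391 kPa

2391 kPa


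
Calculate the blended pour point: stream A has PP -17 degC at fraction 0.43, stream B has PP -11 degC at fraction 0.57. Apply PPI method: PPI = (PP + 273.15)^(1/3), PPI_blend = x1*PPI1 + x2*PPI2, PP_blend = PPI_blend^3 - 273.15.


PPI_1 = (-17 + 273.15)^(1/3) = 6.350844
PPI_2 = (-11 + 273.15)^(1/3) = 6.400049
PPI_blend = 0.43 * 6.350844 + 0.57 * 6.400049 = 6.378891
PP_blend = 6.378891^3 - 273.15 = 259.5587 - 273.15 = -13.59

-13.59 degC


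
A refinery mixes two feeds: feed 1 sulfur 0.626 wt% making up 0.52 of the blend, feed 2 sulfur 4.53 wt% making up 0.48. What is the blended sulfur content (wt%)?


Linear sulfur blending: S_blend = x1*S1 + x2*S2
Contribution 1: 0.52 * 0.626 = 0.32552 wt%
Contribution 2: 0.48 * 4.53 = 2.1744 wt%
S_blend = 0.32552 + 2.1744 = 2.49992

2.49992 wt%


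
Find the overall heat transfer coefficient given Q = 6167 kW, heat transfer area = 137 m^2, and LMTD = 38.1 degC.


From Q = U*A*LMTD, U = Q / (A * LMTD)
U = 6167 / (137 * 38.1) = 6167 / 5219.7 = 1.181

1.181 kW/(m^2*K)


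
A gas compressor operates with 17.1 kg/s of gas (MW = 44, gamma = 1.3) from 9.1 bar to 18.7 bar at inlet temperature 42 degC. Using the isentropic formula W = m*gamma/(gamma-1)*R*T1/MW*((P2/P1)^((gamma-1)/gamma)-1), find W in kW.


Isentropic work: W = m*(gamma/(gamma-1))*(R*T1/MW)*((P2/P1)^((gamma-1)/gamma) - 1)
T1 = 42 + 273.15 = 315.15 K
Pressure ratio = 18.7 / 9.1 = 2.05495
Exponent = (1.3 - 1)/1.3 = 0.230769
(P2/P1)^exp - 1 = 2.05495^0.230769 - 1 = 0.180823
W = 17.1 * 1.3 / 0.3 * 8.314 * 315.15 / 44 * 0.180823 = 797.9

797.9 kW


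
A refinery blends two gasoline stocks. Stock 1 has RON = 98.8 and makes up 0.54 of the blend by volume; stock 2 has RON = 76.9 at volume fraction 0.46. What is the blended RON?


Linear blending: RON_blend = sum(vi * RONi)
Contribution 1: 0.54 * 98.8 = 53.352
Contribution 2: 0.46 * 76.9 = 35.374
RON_blend = 53.352 + 35.374 = 88.726

88.726


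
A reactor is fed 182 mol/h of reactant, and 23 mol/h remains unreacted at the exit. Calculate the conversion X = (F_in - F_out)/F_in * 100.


X = (F_in - F_out) / F_in * 100
Moles reacted = 182 - 23 = 159
X = 159 / 182 * 100
= 0.8736 * 100
= 87.36 %

87.36 %


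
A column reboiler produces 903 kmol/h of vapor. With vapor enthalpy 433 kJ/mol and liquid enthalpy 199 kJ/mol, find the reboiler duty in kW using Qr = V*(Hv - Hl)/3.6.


Qr = 903 * (433 - 199) / 3.6 = 903 * 234 / 3.6 = 58700

58700 kW


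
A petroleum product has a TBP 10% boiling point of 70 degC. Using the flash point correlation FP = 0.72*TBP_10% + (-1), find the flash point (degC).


FP = 0.72 * 70 + (-1) = 49.4

49.4 degC


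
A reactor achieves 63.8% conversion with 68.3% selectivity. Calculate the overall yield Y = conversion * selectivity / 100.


Overall yield = conversion (%) * selectivity (%) / 100
Conversion = 63.8%, Selectivity = 68.3%
Y = 63.8 * 68.3 / 100
= 43.5754 %

43.5754 %


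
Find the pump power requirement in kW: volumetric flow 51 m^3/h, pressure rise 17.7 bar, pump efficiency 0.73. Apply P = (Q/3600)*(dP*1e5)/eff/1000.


Q = 51 / 3600 = 0.0141667 m^3/s
P = 0.0141667 * (17.7 * 1e5) / 0.73 / 1000 = 34.35

34.35 kW


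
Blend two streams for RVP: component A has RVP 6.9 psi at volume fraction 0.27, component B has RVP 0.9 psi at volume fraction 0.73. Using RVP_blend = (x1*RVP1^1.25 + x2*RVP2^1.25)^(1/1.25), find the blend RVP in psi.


Chevron index: RVP_blend = (sum xi*RVPi^1.25)^(1/1.25)
RVP^1.25 terms: 0.27 * 6.9^1.25 + 0.73 * 0.9^1.25 = 3.65935
RVP_blend = 3.65935^(1/1.25) = 2.823

2.823 psi


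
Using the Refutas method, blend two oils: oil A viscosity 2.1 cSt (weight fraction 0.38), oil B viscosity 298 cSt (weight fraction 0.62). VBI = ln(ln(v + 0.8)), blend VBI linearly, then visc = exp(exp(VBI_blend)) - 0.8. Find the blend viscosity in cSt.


Refutas method: VBN_i = 14.534*ln(ln(visc_i + 0.8)) + 10.975, blended linearly by mass fraction; since VBN is linear in VBI_i = ln(ln(visc_i + 0.8)) and the fractions sum to 1, blend VBI directly: visc = exp(exp(VBI_blend)) - 0.8
VBI_1 = ln(ln(2.1 + 0.8)) = 0.0627032
VBI_2 = ln(ln(298 + 0.8)) = 1.74043
VBI_blend = 0.38 * 0.0627032 + 0.62 * 1.74043 = 1.10289
visc_blend = exp(exp(1.10289)) - 0.8 = 19.55

19.55 cSt


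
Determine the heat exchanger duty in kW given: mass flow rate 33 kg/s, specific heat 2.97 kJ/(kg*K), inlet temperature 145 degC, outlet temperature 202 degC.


Q = m_dot * cp * delta_T
delta_T = 202 - 145 = 57 K
Q = 33 * 2.97 * 57
= 98.01 * 57
= 5586.57 kW

5586.57 kW


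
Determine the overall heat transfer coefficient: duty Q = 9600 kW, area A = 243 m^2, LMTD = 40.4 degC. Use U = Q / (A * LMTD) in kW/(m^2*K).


From Q = U*A*LMTD, U = Q / (A * LMTD)
U = 9600 / (243 * 40.4) = 9600 / 9817.2 = 0.9779

0.9779 kW/(m^2*K)


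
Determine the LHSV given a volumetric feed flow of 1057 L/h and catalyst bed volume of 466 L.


LHSV = volumetric feed rate / catalyst volume
= 1057 L/h / 466 L
= 2.268 h^-1

2.268 h^-1


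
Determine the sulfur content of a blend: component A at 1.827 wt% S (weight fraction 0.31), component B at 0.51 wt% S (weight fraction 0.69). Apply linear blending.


Linear sulfur blending: S_blend = x1*S1 + x2*S2
Contribution 1: 0.31 * 1.827 = 0.56637 wt%
Contribution 2: 0.69 * 0.51 = 0.3519 wt%
S_blend = 0.56637 + 0.3519 = 0.91827

0.91827 wt%


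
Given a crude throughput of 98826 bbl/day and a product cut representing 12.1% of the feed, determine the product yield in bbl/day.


Crude throughput = 98826 bbl/day
Fraction yield = 12.1%
yield = throughput * fraction / 100
yield = 98826 * 12.1 / 100 = 11957.946

11957.946 bbl/day


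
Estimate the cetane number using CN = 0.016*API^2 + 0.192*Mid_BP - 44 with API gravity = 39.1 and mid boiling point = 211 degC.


CN = 0.016 * 39.1^2 + 0.192 * 211 - 44
CN = 24.46096 + 40.512 - 44 = 20.97296

20.97296


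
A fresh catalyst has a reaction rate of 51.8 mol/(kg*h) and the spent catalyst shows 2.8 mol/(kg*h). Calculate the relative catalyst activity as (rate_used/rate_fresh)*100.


Activity (%) = (rate_used / rate_fresh) * 100
rate_used = 2.8, rate_fresh = 51.8
= (2.8 / 51.8) * 100
= 0.05405 * 100 = 5.405

5.405 %


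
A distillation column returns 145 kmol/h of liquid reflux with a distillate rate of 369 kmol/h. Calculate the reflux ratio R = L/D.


Reflux ratio definition: R = L / D (liquid returned / distillate withdrawn)
L = 145 kmol/h, D = 369 kmol/h
R = 145 / 369 = 0.3930

0.3930


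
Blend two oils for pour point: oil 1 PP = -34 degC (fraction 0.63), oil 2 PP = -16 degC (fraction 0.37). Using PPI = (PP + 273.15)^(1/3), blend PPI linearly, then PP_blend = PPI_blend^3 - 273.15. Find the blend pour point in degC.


PPI_1 = (-34 + 273.15)^(1/3) = 6.20712
PPI_2 = (-16 + 273.15)^(1/3) = 6.359098
PPI_blend = 0.63 * 6.20712 + 0.37 * 6.359098 = 6.263352
PP_blend = 6.263352^3 - 273.15 = 245.7087 - 273.15 = -27.44

-27.44 degC


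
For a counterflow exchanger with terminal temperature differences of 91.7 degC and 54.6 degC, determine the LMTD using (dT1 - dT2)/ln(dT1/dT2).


LMTD = (dT1 - dT2) / ln(dT1/dT2)
= (91.7 - 54.6) / ln(91.7 / 54.6) = 37.1 / 0.518488 = 71.55

71.55 degC


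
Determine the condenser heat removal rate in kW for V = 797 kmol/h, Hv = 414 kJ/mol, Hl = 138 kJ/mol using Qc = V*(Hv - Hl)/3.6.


Qc = 797 * (414 - 138) / 3.6 = 797 * 276 / 3.6 = 61100

61100 kW


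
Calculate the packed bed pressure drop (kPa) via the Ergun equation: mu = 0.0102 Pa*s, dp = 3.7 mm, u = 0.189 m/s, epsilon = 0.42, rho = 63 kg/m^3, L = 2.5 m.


dp = 3.7 mm = 0.0037 m
Viscous term = 150*0.0102*0.189*(1-0.42)^2 / (0.0037^2*0.42^3) = 95908.7
Inertial term = 1.75*63*0.189^2*(1-0.42) / (0.0037*0.42^3) = 8332.6
dP/L = 95908.7 + 8332.6 = 104241 Pa/m
dP = 104241 * 2.5 / 1000 = 260.6 kPa

260.6 kPa


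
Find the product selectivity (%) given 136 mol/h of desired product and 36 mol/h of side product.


Selectivity = desired / (desired + undesired) * 100
Total products = 136 + 36 = 172 mol/h
S = 136 / 172 * 100
= 0.7907 * 100
= 79.07 %

79.07 %


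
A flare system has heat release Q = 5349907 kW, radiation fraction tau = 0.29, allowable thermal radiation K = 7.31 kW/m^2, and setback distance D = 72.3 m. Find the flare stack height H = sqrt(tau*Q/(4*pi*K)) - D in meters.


tau*Q/(4*pi*K) = 0.29 * 5349907 / (4 * pi * 7.31) = 16889.5
sqrt(16889.5) = 129.96
H = 129.96 - 72.3 = 57.66

57.66 m


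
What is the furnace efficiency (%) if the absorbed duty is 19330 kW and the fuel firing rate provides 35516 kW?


Furnace efficiency = Q_absorbed / Q_fuel * 100
= 19330 / 35516 * 100 = 54.43

54.43 %


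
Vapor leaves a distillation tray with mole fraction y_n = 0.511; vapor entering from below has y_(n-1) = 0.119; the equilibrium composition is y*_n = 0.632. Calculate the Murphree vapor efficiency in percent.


Murphree vapor efficiency: EMV = (y_n - y_(n-1)) / (y*_n - y_(n-1)) * 100
EMV = (0.511 - 0.119) / (0.632 - 0.119) * 100 = 0.392 / 0.513 * 100 = 76.41

76.41 %


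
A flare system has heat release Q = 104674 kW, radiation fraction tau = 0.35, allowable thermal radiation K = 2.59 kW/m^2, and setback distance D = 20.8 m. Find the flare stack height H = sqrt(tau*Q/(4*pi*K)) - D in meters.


tau*Q/(4*pi*K) = 0.35 * 104674 / (4 * pi * 2.59) = 1125.63
sqrt(1125.63) = 33.5504
H = 33.5504 - 20.8 = 12.75

12.75 m


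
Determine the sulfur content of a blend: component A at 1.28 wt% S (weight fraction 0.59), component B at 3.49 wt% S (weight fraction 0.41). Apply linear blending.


Linear sulfur blending: S_blend = x1*S1 + x2*S2
Contribution 1: 0.59 * 1.28 = 0.7552 wt%
Contribution 2: 0.41 * 3.49 = 1.4309 wt%
S_blend = 0.7552 + 1.4309 = 2.1861

2.1861 wt%


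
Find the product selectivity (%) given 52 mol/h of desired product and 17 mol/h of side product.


Selectivity = desired / (desired + undesired) * 100
Total products = 52 + 17 = 69 mol/h
S = 52 / 69 * 100
= 0.7536 * 100
= 75.36 %

75.36 %


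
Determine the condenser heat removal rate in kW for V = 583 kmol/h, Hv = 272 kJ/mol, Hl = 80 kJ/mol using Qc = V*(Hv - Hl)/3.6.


Qc = 583 * (272 - 80) / 3.6 = 583 * 192 / 3.6 = 31090

31090 kW


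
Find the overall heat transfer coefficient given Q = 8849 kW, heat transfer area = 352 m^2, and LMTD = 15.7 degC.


From Q = U*A*LMTD, U = Q / (A * LMTD)
U = 8849 / (352 * 15.7) = 8849 / 5526.4 = 1.601

1.601 kW/(m^2*K)


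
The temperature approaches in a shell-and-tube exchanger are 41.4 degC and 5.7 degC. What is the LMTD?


LMTD = (dT1 - dT2) / ln(dT1/dT2)
= (41.4 - 5.7) / ln(41.4 / 5.7) = 35.7 / 1.98281 = 18.00

18.00 degC


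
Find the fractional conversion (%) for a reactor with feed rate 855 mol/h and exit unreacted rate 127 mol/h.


X = (F_in - F_out) / F_in * 100
Moles reacted = 855 - 127 = 728
X = 728 / 855 * 100
= 0.8515 * 100
= 85.15 %

85.15 %


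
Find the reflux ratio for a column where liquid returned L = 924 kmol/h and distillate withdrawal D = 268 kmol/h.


Reflux ratio definition: R = L / D (liquid returned / distillate withdrawn)
L = 924 kmol/h, D = 268 kmol/h
R = 924 / 268 = 3.448

3.448


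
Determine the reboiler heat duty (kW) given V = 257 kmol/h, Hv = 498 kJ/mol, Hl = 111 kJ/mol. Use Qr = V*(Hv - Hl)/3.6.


Qr = 257 * (498 - 111) / 3.6 = 257 * 387 / 3.6 = 27630

27630 kW


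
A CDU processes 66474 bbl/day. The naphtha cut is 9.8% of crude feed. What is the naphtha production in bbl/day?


Crude throughput = 66474 bbl/day
Fraction yield = 9.8%
yield = throughput * fraction / 100
yield = 66474 * 9.8 / 100 = 6514.452

6514.452 bbl/day


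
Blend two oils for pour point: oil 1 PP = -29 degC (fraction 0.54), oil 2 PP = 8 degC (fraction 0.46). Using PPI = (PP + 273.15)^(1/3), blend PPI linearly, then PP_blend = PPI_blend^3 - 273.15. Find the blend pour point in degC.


PPI_1 = (-29 + 273.15)^(1/3) = 6.25008
PPI_2 = (8 + 273.15)^(1/3) = 6.551077
PPI_blend = 0.54 * 6.25008 + 0.46 * 6.551077 = 6.388539
PP_blend = 6.388539^3 - 273.15 = 260.7382 - 273.15 = -12.41

-12.41 degC


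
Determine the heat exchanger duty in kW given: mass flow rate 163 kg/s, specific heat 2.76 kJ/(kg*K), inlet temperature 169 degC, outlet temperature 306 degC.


Q = m_dot * cp * delta_T
delta_T = 306 - 169 = 137 K
Q = 163 * 2.76 * 137
= 449.88 * 137
= 61633.56 kW

61633.56 kW


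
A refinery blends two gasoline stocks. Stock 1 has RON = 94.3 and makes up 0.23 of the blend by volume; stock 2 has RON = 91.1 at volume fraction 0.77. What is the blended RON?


Linear blending: RON_blend = sum(vi * RONi)
Contribution 1: 0.23 * 94.3 = 21.689
Contribution 2: 0.77 * 91.1 = 70.147
RON_blend = 21.689 + 70.147 = 91.836

91.836


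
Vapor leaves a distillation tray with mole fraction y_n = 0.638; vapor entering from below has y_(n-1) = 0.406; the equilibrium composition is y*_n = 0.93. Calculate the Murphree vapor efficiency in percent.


Murphree vapor efficiency: EMV = (y_n - y_(n-1)) / (y*_n - y_(n-1)) * 100
EMV = (0.638 - 0.406) / (0.93 - 0.406) * 100 = 0.232 / 0.524 * 100 = 44.27

44.27 %


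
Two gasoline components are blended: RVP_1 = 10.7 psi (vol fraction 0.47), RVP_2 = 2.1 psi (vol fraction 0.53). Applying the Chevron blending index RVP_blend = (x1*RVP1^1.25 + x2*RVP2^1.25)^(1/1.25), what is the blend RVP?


Chevron index: RVP_blend = (sum xi*RVPi^1.25)^(1/1.25)
RVP^1.25 terms: 0.47 * 10.7^1.25 + 0.53 * 2.1^1.25 = 10.4354
RVP_blend = 10.4354^(1/1.25) = 6.528

6.528 psi


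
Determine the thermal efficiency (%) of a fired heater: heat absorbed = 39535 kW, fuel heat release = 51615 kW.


Furnace efficiency = Q_absorbed / Q_fuel * 100
= 39535 / 51615 * 100 = 76.60

76.60 %


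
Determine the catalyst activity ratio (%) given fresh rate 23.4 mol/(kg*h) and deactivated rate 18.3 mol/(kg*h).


Activity (%) = (rate_used / rate_fresh) * 100
rate_used = 18.3, rate_fresh = 23.4
= (18.3 / 23.4) * 100
= 0.7821 * 100 = 78.21

78.21 %


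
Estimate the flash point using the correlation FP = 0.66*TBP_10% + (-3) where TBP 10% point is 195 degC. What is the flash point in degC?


FP = 0.66 * 195 + (-3) = 125.7

125.7 degC


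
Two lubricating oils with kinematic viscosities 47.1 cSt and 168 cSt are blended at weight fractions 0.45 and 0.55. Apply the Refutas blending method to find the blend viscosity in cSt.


Refutas method: VBN_i = 14.534*ln(ln(visc_i + 0.8)) + 10.975, blended linearly by mass fraction; since VBN is linear in VBI_i = ln(ln(visc_i + 0.8)) and the fractions sum to 1, blend VBI directly: visc = exp(exp(VBI_blend)) - 0.8
VBI_1 = ln(ln(47.1 + 0.8)) = 1.35303
VBI_2 = ln(ln(168 + 0.8)) = 1.63486
VBI_blend = 0.45 * 1.35303 + 0.55 * 1.63486 = 1.50804
visc_blend = exp(exp(1.50804)) - 0.8 = 90.84

90.84 cSt
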